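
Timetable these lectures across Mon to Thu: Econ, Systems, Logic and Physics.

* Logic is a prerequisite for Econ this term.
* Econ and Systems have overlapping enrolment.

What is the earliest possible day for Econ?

Tue

Precedence pushes Econ to at least Tue.
Econ at Tue is achievable: Econ -> Tue; Systems -> Mon; Physics -> Mon; Logic -> Mon.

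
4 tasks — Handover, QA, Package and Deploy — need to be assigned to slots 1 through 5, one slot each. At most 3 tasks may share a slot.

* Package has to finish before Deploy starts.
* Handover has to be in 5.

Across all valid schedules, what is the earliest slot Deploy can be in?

Precedence pushes Deploy to at least 2.
Deploy at 2 is achievable: Package=1, QA=1, Deploy=2, Handover=5.

2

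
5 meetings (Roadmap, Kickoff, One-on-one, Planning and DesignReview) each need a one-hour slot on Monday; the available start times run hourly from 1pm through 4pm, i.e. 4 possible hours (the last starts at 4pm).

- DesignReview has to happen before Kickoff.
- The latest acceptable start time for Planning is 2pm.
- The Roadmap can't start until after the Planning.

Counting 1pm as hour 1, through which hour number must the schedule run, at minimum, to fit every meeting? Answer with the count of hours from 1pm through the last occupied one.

2 hours

The precedence chain requires at least 2 distinct hours.
2 works (last occupied hour: 2pm): for example DesignReview -> 1pm; Planning -> 1pm; Kickoff -> 2pm; Roadmap -> 2pm; One-on-one -> 1pm.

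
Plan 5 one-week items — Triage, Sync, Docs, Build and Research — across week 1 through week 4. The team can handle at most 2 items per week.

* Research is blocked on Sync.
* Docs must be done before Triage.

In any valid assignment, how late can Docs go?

week 3

Downstream work caps Docs at week 3.
Docs at week 3 is achievable: Docs=week 3, Research=week 2, Build=week 1, Triage=week 4, Sync=week 1.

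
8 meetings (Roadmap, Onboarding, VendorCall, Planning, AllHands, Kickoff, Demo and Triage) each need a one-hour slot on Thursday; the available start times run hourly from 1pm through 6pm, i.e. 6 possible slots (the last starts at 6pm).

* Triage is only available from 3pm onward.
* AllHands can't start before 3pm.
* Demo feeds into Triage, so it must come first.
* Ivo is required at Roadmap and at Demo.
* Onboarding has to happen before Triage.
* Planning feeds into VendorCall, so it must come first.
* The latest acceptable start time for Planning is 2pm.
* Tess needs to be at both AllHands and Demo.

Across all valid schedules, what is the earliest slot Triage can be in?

Triage is available from 3pm.
Triage at 3pm is achievable: Roadmap=2pm; Triage=3pm; Planning=1pm; Demo=1pm; Kickoff=1pm; VendorCall=2pm; AllHands=3pm; Onboarding=1pm.

3pm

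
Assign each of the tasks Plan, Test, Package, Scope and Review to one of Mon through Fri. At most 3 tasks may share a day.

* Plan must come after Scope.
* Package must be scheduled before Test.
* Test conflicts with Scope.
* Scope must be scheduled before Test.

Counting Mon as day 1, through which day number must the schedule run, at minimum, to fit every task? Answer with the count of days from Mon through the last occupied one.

The precedence chain requires at least 2 distinct days.
With at most 3 per day and 5 tasks, at least 2 days are needed.
2 works (last occupied day: Tue): for example Review -> Mon, Package -> Mon, Plan -> Tue, Test -> Tue, Scope -> Mon.

2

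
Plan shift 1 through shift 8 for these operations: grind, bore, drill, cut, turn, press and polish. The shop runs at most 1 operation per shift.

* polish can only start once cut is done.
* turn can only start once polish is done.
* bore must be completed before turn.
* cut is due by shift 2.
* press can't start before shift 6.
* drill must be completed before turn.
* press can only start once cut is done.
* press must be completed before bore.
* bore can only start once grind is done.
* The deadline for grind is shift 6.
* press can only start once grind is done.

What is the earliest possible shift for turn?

Precedence pushes turn to at least shift 8.
turn at shift 8 is achievable: press in shift 6, drill in shift 4, bore in shift 7, polish in shift 3, cut in shift 1, grind in shift 2, turn in shift 8.

shift 8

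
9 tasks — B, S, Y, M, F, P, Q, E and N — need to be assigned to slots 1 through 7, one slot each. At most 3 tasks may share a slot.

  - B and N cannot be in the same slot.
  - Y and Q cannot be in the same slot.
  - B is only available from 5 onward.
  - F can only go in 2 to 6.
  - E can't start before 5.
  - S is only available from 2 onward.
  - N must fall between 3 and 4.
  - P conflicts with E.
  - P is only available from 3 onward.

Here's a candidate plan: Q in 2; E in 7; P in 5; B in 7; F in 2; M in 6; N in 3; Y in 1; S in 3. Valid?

Yes, all constraints hold

E can't start before 5 — holds.
At most 3 tasks may share a slot — holds.
B and N cannot be in the same slot — holds.
S is only available from 2 onward — holds.
N must fall between 3 and 4 — holds.
Y and Q cannot be in the same slot — holds.
B is only available from 5 onward — holds.
F can only go in 2 to 6 — holds.
P is only available from 3 onward — holds.
P conflicts with E — holds.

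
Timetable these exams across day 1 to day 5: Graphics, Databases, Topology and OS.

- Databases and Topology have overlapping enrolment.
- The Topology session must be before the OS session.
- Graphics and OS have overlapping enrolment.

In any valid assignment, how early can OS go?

Precedence pushes OS to at least day 2.
OS at day 2 is achievable: OS=day 2, Databases=day 2, Topology=day 1, Graphics=day 1.

day 2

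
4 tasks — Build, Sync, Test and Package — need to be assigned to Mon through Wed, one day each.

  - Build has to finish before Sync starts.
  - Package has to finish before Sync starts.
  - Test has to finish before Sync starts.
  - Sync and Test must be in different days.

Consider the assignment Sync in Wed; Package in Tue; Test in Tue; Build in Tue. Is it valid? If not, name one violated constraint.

Yes

Test has to finish before Sync starts — holds.
Build has to finish before Sync starts — holds.
Package has to finish before Sync starts — holds.
Sync and Test must be in different days — holds.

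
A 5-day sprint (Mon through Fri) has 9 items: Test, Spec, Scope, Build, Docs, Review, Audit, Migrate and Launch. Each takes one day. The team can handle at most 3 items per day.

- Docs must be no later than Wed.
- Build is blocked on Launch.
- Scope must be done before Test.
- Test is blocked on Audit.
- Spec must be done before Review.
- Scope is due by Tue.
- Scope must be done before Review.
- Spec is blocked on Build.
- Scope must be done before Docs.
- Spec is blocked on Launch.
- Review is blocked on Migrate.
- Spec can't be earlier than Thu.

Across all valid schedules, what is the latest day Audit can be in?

Thu

Downstream work caps Audit at Thu.
Audit at Thu is achievable: Scope=Mon, Audit=Thu, Review=Fri, Launch=Mon, Test=Fri, Migrate=Mon, Docs=Tue, Build=Tue, Spec=Thu.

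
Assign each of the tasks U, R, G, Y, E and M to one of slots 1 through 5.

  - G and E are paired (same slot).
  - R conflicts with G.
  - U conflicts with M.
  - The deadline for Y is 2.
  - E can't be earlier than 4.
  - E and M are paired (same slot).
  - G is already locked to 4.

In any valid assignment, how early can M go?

M must be in the same slot as G, which can't be before 4, so M is at least 4; M must be in the same slot as G, which can't be after 4, so M is at most 4.
M at 4 is achievable: E -> 4; M -> 4; Y -> 1; U -> 1; R -> 1; G -> 4.

4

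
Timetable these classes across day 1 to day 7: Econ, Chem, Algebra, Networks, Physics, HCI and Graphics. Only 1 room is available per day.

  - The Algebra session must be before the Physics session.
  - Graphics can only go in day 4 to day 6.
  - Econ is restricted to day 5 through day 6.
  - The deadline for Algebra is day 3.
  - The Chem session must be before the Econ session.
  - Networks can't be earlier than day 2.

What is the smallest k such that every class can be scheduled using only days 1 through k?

The precedence chain requires at least 2 distinct days.
With at most 1 per day and 7 classes, at least 7 days are needed.
Econ can't be placed before day 5, so the schedule must run through at least day 5.
7 works (last occupied day: day 7): for example Graphics in day 4, Chem in day 3, Physics in day 6, Algebra in day 1, Networks in day 2, HCI in day 7, Econ in day 5.

7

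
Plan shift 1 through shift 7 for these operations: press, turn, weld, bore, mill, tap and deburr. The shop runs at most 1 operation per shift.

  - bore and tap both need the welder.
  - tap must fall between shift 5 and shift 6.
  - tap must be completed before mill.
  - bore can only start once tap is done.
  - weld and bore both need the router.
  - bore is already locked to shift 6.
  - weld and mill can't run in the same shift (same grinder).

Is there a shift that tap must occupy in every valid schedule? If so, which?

tap's window is shift 5–shift 6.
bore is fixed at shift 6, and tap can't share a shift with bore.
So tap must be shift 5.

shift 5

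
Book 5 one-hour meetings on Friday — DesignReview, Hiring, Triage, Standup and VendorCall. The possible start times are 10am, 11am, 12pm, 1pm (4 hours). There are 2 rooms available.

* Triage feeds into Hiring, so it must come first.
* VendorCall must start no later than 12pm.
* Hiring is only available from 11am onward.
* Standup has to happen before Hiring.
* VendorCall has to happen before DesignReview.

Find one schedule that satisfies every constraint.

VendorCall=11am, Triage=10am, DesignReview=12pm, Standup=10am, Hiring=11am

Checking: VendorCall(11am) before DesignReview(12pm); Standup(10am) before Hiring(11am); Triage(10am) before Hiring(11am); VendorCall=11am in [10am,12pm]; Hiring=11am in [11am,1pm]; max 2 per hour (cap 2).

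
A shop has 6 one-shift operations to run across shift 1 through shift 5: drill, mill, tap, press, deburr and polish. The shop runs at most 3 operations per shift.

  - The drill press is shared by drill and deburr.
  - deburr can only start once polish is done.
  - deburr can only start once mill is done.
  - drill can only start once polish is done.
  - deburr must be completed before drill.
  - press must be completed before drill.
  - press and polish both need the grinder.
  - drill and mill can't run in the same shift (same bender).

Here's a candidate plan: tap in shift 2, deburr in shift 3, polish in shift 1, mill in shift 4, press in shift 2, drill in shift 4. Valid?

No. drill and mill can't run in the same shift (same bender) is not satisfied.

press and polish both need the grinder — holds.
press must be completed before drill — holds.
deburr must be completed before drill — holds.
deburr can only start once mill is done — violated.
The shop runs at most 3 operations per shift — holds.
drill and mill can't run in the same shift (same bender) — violated.
deburr can only start once polish is done — holds.
The drill press is shared by drill and deburr — holds.
drill can only start once polish is done — holds.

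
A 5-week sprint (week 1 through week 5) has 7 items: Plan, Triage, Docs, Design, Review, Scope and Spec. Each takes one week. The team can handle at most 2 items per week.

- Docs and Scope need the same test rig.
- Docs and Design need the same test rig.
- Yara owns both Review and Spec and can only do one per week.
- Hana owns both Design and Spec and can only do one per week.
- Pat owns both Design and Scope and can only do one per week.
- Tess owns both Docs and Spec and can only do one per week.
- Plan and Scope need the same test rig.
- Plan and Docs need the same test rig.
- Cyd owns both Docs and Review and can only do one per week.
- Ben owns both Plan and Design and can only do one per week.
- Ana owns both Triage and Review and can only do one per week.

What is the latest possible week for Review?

week 5

Review at week 5 is achievable: Design in week 3, Triage in week 1, Spec in week 4, Plan in week 1, Docs in week 2, Scope in week 4, Review in week 5.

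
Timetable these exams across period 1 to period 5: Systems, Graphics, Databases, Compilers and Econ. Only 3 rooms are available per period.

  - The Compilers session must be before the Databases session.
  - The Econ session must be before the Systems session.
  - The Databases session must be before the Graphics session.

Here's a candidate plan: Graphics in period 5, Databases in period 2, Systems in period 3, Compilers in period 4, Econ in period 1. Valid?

The Databases session must be before the Graphics session — holds.
The Compilers session must be before the Databases session — violated.
Only 3 rooms are available per period — holds.
The Econ session must be before the Systems session — holds.

Invalid. The Compilers session must be before the Databases session.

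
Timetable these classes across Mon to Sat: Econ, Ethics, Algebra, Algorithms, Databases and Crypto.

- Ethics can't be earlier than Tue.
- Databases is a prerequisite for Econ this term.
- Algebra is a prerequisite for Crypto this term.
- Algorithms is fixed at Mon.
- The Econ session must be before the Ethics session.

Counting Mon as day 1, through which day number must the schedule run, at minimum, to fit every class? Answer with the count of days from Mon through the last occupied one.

The precedence chain requires at least 3 distinct days.
3 works (last occupied day: Wed): for example Algorithms in Mon, Ethics in Wed, Algebra in Mon, Crypto in Tue, Databases in Mon, Econ in Tue.

3 days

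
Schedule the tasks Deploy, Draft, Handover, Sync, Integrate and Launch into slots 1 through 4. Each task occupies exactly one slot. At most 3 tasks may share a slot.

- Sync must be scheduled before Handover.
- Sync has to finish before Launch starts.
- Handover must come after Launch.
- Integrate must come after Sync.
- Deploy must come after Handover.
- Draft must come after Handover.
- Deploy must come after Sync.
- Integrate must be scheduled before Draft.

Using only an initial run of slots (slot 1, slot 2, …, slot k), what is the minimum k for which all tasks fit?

4

The precedence chain requires at least 4 distinct slots.
With at most 3 per slot and 6 tasks, at least 2 slots are needed.
4 works (last occupied slot: 4): for example Handover -> 3, Draft -> 4, Integrate -> 2, Deploy -> 4, Launch -> 2, Sync -> 1.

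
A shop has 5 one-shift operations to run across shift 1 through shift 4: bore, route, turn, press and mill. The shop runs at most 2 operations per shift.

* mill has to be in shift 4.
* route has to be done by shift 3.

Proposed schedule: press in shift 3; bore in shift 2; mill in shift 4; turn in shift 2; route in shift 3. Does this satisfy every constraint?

The shop runs at most 2 operations per shift — holds.
mill has to be in shift 4 — holds.
route has to be done by shift 3 — holds.

Valid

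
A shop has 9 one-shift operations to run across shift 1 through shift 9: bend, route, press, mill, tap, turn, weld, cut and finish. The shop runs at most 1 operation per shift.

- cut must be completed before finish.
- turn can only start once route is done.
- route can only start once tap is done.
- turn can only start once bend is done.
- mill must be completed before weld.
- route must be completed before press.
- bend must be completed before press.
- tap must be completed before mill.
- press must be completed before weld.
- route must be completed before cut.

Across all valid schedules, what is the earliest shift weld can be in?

Precedence pushes weld to at least shift 4.
weld at shift 6 is achievable: mill in shift 5, weld in shift 6, finish in shift 9, tap in shift 1, press in shift 4, cut in shift 8, route in shift 2, bend in shift 3, turn in shift 7.
Nothing earlier works — the capacity limit rule out every shift before shift 6.

shift 6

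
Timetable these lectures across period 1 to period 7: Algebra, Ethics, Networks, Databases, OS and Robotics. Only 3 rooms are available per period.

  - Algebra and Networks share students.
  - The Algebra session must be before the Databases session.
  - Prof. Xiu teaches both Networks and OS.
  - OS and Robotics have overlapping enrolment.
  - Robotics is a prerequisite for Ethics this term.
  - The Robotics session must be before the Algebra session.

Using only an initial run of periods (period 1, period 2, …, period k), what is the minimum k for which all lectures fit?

The precedence chain requires at least 3 distinct periods.
With at most 3 per period and 6 lectures, at least 2 periods are needed.
3 works (last occupied period: period 3): for example Ethics in period 2, Networks in period 1, Databases in period 3, Robotics in period 1, Algebra in period 2, OS in period 2.

3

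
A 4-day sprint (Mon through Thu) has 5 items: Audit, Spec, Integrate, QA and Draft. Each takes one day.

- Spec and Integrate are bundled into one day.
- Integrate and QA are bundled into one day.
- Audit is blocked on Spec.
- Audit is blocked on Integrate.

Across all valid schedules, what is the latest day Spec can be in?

Wed

Downstream work caps Spec at Wed.
Spec at Wed is achievable: QA -> Wed, Draft -> Mon, Integrate -> Wed, Audit -> Thu, Spec -> Wed.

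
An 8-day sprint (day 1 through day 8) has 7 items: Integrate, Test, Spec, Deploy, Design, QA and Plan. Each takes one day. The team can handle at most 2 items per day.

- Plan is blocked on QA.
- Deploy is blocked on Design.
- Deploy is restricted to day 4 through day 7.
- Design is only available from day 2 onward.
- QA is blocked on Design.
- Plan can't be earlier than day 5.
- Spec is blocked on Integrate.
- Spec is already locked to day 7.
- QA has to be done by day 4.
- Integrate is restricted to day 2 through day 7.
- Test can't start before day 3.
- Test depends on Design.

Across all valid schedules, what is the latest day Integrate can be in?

Integrate is available from day 2; Integrate's own window allows nothing later than day 7; downstream work caps Integrate at day 6.
Integrate at day 6 is achievable: Plan=day 5, QA=day 3, Deploy=day 4, Integrate=day 6, Design=day 2, Test=day 3, Spec=day 7.

day 6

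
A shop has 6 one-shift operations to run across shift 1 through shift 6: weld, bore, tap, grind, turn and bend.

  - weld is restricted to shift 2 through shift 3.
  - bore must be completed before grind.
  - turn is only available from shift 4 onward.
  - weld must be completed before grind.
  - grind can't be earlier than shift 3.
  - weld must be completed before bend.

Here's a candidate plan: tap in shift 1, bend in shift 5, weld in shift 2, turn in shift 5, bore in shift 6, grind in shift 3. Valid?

weld is restricted to shift 2 through shift 3 — holds.
weld must be completed before bend — holds.
grind can't be earlier than shift 3 — holds.
bore must be completed before grind — violated.
weld must be completed before grind — holds.
turn is only available from shift 4 onward — holds.

No. bore must be completed before grind is not satisfied.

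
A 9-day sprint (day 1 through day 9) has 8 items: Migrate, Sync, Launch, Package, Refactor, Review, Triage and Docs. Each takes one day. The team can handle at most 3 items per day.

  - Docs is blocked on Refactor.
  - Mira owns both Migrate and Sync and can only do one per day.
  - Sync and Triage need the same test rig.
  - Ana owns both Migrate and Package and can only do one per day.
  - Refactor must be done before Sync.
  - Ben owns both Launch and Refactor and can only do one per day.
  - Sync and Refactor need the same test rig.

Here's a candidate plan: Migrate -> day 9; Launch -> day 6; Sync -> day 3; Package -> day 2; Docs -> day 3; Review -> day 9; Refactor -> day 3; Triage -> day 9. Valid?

The team can handle at most 3 items per day — holds.
Sync and Refactor need the same test rig — violated.
Refactor must be done before Sync — violated.
Sync and Triage need the same test rig — holds.
Docs is blocked on Refactor — violated.
Mira owns both Migrate and Sync and can only do one per day — holds.
Ana owns both Migrate and Package and can only do one per day — holds.
Ben owns both Launch and Refactor and can only do one per day — holds.

Invalid. Sync and Refactor need the same test rig.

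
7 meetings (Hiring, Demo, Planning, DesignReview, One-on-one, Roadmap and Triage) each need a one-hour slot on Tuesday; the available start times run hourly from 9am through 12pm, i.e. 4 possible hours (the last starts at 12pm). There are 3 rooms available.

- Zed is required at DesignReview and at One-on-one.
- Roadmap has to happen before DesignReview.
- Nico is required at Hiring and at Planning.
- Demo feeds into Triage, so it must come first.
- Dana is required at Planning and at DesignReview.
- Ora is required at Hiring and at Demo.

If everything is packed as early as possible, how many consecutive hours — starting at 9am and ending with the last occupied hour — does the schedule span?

3 hours

The precedence chain requires at least 2 distinct hours.
With at most 3 per hour and 7 meetings, at least 3 hours are needed.
3 works (last occupied hour: 11am): for example Demo=9am, Hiring=10am, Planning=9am, DesignReview=10am, Triage=10am, One-on-one=11am, Roadmap=9am.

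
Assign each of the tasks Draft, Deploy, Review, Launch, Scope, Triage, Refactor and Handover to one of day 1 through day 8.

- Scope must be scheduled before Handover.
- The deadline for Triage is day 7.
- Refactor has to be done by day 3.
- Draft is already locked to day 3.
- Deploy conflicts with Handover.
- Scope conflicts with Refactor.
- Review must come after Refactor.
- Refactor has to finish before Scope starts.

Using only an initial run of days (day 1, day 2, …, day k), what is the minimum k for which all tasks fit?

The precedence chain requires at least 3 distinct days.
3 works (last occupied day: day 3): for example Review in day 2; Scope in day 2; Deploy in day 1; Launch in day 1; Handover in day 3; Refactor in day 1; Draft in day 3; Triage in day 1.

3 days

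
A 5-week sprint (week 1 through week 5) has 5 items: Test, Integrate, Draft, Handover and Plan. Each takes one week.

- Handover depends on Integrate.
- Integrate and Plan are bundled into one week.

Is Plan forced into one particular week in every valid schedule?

Plan can be week 1 (e.g. Integrate -> week 1; Draft -> week 1; Test -> week 1; Handover -> week 2; Plan -> week 1) or week 2 (e.g. Plan=week 2, Draft=week 1, Test=week 1, Integrate=week 2, Handover=week 3).

No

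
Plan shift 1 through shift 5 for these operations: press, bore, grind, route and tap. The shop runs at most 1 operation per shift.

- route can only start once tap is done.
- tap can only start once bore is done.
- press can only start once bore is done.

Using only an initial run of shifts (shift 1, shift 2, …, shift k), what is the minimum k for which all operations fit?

5

The precedence chain requires at least 3 distinct shifts.
With at most 1 per shift and 5 operations, at least 5 shifts are needed.
5 works (last occupied shift: shift 5): for example route in shift 4; press in shift 3; grind in shift 5; bore in shift 1; tap in shift 2.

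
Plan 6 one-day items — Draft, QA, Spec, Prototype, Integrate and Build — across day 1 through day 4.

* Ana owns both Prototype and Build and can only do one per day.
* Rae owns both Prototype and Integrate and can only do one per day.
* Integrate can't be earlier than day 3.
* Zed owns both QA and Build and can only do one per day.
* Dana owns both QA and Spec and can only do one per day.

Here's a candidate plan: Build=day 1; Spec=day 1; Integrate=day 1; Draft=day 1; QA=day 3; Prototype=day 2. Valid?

Dana owns both QA and Spec and can only do one per day — holds.
Zed owns both QA and Build and can only do one per day — holds.
Integrate can't be earlier than day 3 — violated.
Ana owns both Prototype and Build and can only do one per day — holds.
Rae owns both Prototype and Integrate and can only do one per day — holds.

No — it violates: Integrate can't be earlier than day 3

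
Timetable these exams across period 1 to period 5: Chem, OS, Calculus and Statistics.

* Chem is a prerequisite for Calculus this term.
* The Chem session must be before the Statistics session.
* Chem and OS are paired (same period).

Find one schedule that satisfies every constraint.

Chem=period 1; OS=period 1; Calculus=period 2; Statistics=period 2

Checking: Chem(period 1) before Statistics(period 2); Chem(period 1) before Calculus(period 2); Chem = OS = period 1.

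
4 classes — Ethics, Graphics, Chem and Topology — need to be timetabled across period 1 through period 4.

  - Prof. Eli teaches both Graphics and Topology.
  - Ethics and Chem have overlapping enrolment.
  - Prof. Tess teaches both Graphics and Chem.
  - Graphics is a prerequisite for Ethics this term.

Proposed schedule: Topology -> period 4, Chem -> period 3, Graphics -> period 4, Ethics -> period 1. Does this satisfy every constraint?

Prof. Eli teaches both Graphics and Topology — violated.
Ethics and Chem have overlapping enrolment — holds.
Graphics is a prerequisite for Ethics this term — violated.
Prof. Tess teaches both Graphics and Chem — holds.

No. Graphics is a prerequisite for Ethics this term is not satisfied.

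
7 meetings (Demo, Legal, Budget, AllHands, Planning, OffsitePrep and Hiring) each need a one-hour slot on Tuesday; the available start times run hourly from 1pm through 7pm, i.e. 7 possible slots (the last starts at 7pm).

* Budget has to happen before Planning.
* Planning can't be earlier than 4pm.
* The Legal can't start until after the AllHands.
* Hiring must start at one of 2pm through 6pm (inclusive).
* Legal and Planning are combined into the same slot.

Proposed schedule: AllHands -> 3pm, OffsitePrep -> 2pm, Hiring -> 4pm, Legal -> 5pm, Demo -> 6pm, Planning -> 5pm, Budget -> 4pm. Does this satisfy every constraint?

Budget has to happen before Planning — holds.
The Legal can't start until after the AllHands — holds.
Legal and Planning are combined into the same slot — holds.
Planning can't be earlier than 4pm — holds.
Hiring must start at one of 2pm through 6pm (inclusive) — holds.

Yes, all constraints hold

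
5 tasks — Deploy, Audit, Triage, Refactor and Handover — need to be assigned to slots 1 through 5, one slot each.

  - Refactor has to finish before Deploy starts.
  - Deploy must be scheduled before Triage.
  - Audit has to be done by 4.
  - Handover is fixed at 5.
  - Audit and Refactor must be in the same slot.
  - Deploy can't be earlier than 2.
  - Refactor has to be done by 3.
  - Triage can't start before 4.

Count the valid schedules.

9

Splitting on Deploy: it can be 2 (2), 3 (4), 4 (3). Listing each branch's schedules as (Audit, Triage, Refactor, Handover):
Deploy=2: (1,4,1,5) (1,5,1,5) — 2.
Deploy=3: (1,4,1,5) (1,5,1,5) (2,4,2,5) (2,5,2,5) — 4.
Deploy=4: (1,5,1,5) (2,5,2,5) (3,5,3,5) — 3.
Summing: 2 + 4 + 3 = 9.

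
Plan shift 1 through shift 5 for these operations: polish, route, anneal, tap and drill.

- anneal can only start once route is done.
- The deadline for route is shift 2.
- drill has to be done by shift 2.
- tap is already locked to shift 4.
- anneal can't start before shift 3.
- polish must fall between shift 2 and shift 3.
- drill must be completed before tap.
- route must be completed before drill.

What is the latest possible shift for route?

shift 1

Route's own window allows nothing later than shift 2; downstream work caps route at shift 1.
route at shift 1 is achievable: tap=shift 4; anneal=shift 3; route=shift 1; drill=shift 2; polish=shift 2.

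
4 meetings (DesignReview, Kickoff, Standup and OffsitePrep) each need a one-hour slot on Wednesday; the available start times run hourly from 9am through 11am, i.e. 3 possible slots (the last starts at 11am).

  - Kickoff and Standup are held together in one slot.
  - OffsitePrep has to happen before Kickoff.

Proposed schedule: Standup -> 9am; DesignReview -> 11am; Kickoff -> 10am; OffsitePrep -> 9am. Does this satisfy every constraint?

OffsitePrep has to happen before Kickoff — holds.
Kickoff and Standup are held together in one slot — violated.

Invalid. Kickoff and Standup are held together in one slot.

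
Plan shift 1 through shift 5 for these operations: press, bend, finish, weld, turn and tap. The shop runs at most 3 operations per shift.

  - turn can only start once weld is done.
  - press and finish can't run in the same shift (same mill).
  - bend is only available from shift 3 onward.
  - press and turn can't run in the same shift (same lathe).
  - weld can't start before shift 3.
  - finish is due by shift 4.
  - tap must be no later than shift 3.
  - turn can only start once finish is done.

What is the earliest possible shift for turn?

shift 4

Precedence pushes turn to at least shift 4.
turn at shift 4 is achievable: press in shift 2; finish in shift 1; weld in shift 3; turn in shift 4; bend in shift 3; tap in shift 1.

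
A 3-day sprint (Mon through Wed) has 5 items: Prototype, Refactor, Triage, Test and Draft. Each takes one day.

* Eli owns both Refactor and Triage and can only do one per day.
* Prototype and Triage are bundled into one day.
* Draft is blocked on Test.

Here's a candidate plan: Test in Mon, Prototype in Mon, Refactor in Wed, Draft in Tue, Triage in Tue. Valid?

Invalid. Prototype and Triage are bundled into one day.

Draft is blocked on Test — holds.
Prototype and Triage are bundled into one day — violated.
Eli owns both Refactor and Triage and can only do one per day — holds.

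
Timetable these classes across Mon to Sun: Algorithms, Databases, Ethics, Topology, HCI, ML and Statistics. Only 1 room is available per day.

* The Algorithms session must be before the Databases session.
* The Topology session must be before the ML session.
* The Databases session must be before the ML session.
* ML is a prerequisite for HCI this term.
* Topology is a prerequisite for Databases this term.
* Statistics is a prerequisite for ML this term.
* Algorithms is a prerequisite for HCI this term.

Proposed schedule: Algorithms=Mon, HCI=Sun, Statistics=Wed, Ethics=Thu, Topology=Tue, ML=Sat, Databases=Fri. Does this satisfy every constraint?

Yes, all constraints hold

Algorithms is a prerequisite for HCI this term — holds.
The Databases session must be before the ML session — holds.
The Topology session must be before the ML session — holds.
Only 1 room is available per day — holds.
The Algorithms session must be before the Databases session — holds.
ML is a prerequisite for HCI this term — holds.
Topology is a prerequisite for Databases this term — holds.
Statistics is a prerequisite for ML this term — holds.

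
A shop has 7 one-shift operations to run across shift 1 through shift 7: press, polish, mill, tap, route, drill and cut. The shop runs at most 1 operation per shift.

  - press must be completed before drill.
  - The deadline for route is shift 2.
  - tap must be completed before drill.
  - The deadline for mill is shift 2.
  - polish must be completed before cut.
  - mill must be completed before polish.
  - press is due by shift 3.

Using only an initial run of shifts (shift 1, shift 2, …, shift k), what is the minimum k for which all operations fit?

7

The precedence chain requires at least 3 distinct shifts.
With at most 1 per shift and 7 operations, at least 7 shifts are needed.
7 works (last occupied shift: shift 7): for example polish -> shift 4; mill -> shift 1; press -> shift 3; route -> shift 2; cut -> shift 7; tap -> shift 5; drill -> shift 6.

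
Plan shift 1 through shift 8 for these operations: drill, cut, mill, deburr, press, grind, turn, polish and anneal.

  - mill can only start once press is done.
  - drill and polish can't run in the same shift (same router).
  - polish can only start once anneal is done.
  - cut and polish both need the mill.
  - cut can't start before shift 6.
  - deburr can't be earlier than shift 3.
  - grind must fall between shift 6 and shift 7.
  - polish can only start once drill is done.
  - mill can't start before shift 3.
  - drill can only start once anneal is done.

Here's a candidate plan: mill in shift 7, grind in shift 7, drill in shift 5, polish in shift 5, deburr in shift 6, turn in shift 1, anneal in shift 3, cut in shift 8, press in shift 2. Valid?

drill and polish can't run in the same shift (same router) — violated.
cut and polish both need the mill — holds.
mill can't start before shift 3 — holds.
mill can only start once press is done — holds.
grind must fall between shift 6 and shift 7 — holds.
polish can only start once drill is done — violated.
drill can only start once anneal is done — holds.
deburr can't be earlier than shift 3 — holds.
polish can only start once anneal is done — holds.
cut can't start before shift 6 — holds.

No — it violates: drill and polish can't run in the same shift (same router)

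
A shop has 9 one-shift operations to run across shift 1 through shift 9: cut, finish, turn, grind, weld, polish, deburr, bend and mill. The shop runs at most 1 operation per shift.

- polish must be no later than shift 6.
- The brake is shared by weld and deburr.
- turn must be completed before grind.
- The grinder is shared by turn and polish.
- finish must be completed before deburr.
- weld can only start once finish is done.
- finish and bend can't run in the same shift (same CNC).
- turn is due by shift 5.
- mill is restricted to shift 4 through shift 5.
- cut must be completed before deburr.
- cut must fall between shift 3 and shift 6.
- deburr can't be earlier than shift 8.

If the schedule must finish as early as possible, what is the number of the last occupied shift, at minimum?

The precedence chain requires at least 2 distinct shifts.
With at most 1 per shift and 9 operations, at least 9 shifts are needed.
deburr can't be placed before shift 8, so the schedule must run through at least shift 8.
9 works (last occupied shift: shift 9): for example grind -> shift 6, polish -> shift 2, turn -> shift 1, bend -> shift 9, deburr -> shift 8, mill -> shift 4, cut -> shift 3, finish -> shift 5, weld -> shift 7.

9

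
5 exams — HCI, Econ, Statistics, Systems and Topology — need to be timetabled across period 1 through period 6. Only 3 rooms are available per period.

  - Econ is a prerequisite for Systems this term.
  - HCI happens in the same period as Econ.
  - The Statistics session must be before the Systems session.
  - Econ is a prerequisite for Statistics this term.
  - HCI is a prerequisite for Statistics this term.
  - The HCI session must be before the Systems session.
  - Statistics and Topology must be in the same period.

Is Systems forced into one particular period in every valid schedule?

Systems can be period 3 (e.g. Statistics -> period 2, Systems -> period 3, HCI -> period 1, Topology -> period 2, Econ -> period 1) or period 4 (e.g. Topology -> period 2, Statistics -> period 2, Econ -> period 1, HCI -> period 1, Systems -> period 4).

No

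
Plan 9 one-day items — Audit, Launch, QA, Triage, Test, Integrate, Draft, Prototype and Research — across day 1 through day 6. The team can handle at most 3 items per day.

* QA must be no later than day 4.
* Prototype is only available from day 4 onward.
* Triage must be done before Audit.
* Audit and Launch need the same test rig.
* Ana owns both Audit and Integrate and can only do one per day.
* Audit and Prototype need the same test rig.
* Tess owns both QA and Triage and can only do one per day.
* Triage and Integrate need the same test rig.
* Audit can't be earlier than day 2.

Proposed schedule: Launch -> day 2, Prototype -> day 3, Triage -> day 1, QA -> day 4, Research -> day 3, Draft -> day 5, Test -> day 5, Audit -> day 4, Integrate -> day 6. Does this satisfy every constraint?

Triage must be done before Audit — holds.
Audit and Prototype need the same test rig — holds.
Audit and Launch need the same test rig — holds.
QA must be no later than day 4 — holds.
Audit can't be earlier than day 2 — holds.
Triage and Integrate need the same test rig — holds.
Ana owns both Audit and Integrate and can only do one per day — holds.
Prototype is only available from day 4 onward — violated.
The team can handle at most 3 items per day — holds.
Tess owns both QA and Triage and can only do one per day — holds.

Invalid. Prototype is only available from day 4 onward.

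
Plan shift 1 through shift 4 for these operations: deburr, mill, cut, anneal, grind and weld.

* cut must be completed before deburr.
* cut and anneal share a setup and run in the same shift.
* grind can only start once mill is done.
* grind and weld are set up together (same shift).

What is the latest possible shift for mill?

shift 3

Downstream work caps mill at shift 3.
mill at shift 3 is achievable: anneal=shift 1; grind=shift 4; weld=shift 4; mill=shift 3; cut=shift 1; deburr=shift 2.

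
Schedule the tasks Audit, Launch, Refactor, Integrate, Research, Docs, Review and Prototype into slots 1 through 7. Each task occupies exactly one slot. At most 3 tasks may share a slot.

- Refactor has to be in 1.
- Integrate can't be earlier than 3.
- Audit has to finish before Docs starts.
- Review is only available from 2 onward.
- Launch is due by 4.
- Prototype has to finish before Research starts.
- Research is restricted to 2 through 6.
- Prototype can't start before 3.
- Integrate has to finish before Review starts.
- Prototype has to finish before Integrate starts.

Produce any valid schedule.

Review=5; Integrate=4; Research=4; Launch=1; Prototype=3; Audit=1; Refactor=1; Docs=2

Checking: Prototype(3) before Research(4); Audit(1) before Docs(2); Integrate(4) before Review(5); Prototype(3) before Integrate(4); Refactor=1 in [1,1]; Prototype=3 in [3,7]; Integrate=4 in [3,7]; Review=5 in [2,7]; Launch=1 in [1,4]; Research=4 in [2,6]; max 3 per slot (cap 3).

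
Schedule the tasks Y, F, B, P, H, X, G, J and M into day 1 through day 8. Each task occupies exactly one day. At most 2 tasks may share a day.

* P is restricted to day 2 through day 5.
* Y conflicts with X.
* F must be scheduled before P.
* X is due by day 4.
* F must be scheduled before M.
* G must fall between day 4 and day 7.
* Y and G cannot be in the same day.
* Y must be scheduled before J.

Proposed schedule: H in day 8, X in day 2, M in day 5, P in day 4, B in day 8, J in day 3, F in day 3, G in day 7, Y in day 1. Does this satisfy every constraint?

X is due by day 4 — holds.
G must fall between day 4 and day 7 — holds.
Y must be scheduled before J — holds.
F must be scheduled before M — holds.
P is restricted to day 2 through day 5 — holds.
Y conflicts with X — holds.
Y and G cannot be in the same day — holds.
At most 2 tasks may share a day — holds.
F must be scheduled before P — holds.

Yes, all constraints hold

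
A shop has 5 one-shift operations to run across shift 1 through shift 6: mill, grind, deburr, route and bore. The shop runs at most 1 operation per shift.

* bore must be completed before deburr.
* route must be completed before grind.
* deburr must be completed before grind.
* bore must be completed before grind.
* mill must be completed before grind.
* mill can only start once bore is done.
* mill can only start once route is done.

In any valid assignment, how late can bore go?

Downstream work caps bore at shift 4.
bore at shift 3 is achievable: bore=shift 3, route=shift 1, mill=shift 4, deburr=shift 5, grind=shift 6.
Nothing later works — the capacity limit rule out every shift after shift 3.

shift 3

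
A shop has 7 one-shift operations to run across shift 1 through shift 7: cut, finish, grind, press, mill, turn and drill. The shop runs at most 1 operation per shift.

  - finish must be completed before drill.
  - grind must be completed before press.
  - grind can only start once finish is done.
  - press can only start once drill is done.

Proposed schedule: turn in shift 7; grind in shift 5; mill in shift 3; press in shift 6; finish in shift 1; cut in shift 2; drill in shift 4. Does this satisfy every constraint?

grind can only start once finish is done — holds.
finish must be completed before drill — holds.
press can only start once drill is done — holds.
The shop runs at most 1 operation per shift — holds.
grind must be completed before press — holds.

Yes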